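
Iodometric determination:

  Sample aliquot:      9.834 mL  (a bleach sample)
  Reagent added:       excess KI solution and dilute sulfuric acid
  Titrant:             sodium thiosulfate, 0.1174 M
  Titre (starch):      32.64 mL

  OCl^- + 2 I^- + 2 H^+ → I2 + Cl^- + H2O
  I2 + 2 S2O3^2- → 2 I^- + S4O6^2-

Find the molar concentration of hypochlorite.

n(S2O3^2-) = 0.03264 × 0.1174 = 3.832 × 10^-3 mol
n(I2) = n(S2O3^2-)/2 = 1.916 × 10^-3 mol
n(OCl^-) in the aliquot = 1.916 × 10^-3 mol (1:1 ratio)
[OCl^-] = 1.916 × 10^-3 / 0.009834 = 0.1948 mol/L

0.1948 M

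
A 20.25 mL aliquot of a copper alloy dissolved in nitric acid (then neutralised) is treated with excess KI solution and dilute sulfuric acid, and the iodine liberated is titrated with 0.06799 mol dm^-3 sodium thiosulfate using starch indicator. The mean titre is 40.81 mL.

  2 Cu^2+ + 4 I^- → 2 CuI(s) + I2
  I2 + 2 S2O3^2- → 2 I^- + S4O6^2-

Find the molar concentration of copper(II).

n(S2O3^2-) = 0.04081 × 0.06799 = 2.775 × 10^-3 mol
n(I2) = n(S2O3^2-)/2 = 1.387 × 10^-3 mol
From the 2:1 ratio, n(Cu2+) in the aliquot = 2/1 × 1.387 × 10^-3 = 2.775 × 10^-3 mol
[Cu2+] = 2.775 × 10^-3 / 0.02025 = 0.1370 mol/L

0.1370 mol/L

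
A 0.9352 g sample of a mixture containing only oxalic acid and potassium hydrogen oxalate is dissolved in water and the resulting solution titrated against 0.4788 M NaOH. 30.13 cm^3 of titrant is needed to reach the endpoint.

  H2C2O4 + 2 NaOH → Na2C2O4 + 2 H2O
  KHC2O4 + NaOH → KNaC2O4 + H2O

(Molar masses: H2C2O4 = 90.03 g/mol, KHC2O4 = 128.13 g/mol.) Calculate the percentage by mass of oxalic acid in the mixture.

52.89 %

n(NaOH) = 0.03013 × 0.4788 = 0.01443 mol
Let x = n(H2C2O4), y = n(KHC2O4).
Titrant: 2x + 1y = 0.01443;  mass: 90.03x + 128.13y = 0.9352
Solving, x = 5.494 × 10^-3 mol, y = 3.439 × 10^-3 mol
mass of H2C2O4 = 5.494 × 10^-3 × 90.03 = 0.4946 g
% H2C2O4 = 0.4946 / 0.9352 × 100 = 52.89 %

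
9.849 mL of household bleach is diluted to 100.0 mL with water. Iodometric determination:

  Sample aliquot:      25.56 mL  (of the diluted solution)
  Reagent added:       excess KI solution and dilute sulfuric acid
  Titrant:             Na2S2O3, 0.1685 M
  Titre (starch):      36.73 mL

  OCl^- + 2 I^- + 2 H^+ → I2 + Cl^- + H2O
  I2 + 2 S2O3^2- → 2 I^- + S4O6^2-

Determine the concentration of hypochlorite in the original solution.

1.229 M

n(S2O3^2-) = 0.03673 × 0.1685 = 6.189 × 10^-3 mol
n(I2) = n(S2O3^2-)/2 = 3.095 × 10^-3 mol
n(OCl^-) in the aliquot = 3.095 × 10^-3 mol (1:1 ratio)
[OCl^-]_dilute = 3.095 × 10^-3 / 0.02556 = 0.1211 mol/L
[OCl^-]_original = 0.1211 × 100.0/9.849 = 1.229 mol/L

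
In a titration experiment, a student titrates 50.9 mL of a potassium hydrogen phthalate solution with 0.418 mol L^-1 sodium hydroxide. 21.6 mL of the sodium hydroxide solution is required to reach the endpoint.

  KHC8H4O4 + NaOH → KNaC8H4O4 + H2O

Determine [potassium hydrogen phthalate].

0.177 mol/L

n(NaOH) = 0.0216 L × 0.418 mol/L = 9.03 × 10^-3 mol
n(KHC8H4O4) = 9.03 × 10^-3 mol (1:1 mole ratio)
[KHC8H4O4] = 9.03 × 10^-3 mol / 0.0509 L = 0.177 mol/L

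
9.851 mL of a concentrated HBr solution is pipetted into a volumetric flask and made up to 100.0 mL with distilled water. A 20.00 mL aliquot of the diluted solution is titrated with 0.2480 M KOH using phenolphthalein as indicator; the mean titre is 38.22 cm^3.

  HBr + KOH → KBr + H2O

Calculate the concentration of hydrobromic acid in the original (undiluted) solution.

n(KOH) = 0.03822 × 0.2480 = 9.479 × 10^-3 mol
n(HBr) in the aliquot = 9.479 × 10^-3 mol (1:1 ratio)
[HBr]_dilute = 9.479 × 10^-3 / 0.02000 = 0.4739 mol/L
Dilution factor = 100.0 / 9.851 = 10.15
[HBr]_stock = 0.4739 × 10.15 = 4.811 mol/L

4.811 M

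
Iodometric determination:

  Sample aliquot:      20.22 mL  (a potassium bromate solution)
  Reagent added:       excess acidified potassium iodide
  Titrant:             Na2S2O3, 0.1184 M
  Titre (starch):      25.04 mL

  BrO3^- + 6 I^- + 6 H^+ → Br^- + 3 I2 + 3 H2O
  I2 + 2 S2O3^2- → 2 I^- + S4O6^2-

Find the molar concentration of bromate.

0.02444 M

n(S2O3^2-) = 0.02504 × 0.1184 = 2.965 × 10^-3 mol
n(I2) = n(S2O3^2-)/2 = 1.482 × 10^-3 mol
From the 1:3 ratio, n(BrO3^-) in the aliquot = 1/3 × 1.482 × 10^-3 = 4.941 × 10^-4 mol
[BrO3^-] = 4.941 × 10^-4 / 0.02022 = 0.02444 mol/L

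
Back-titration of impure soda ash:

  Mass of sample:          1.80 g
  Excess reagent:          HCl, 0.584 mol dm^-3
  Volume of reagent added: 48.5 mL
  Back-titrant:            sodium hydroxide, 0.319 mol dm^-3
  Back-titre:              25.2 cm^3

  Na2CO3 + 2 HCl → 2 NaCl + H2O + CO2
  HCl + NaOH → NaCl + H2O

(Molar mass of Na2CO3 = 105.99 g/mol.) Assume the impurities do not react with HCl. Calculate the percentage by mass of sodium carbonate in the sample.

n(HCl) added = 0.0485 × 0.584 = 0.0283 mol
n(NaOH) used in back-titration = 0.0252 × 0.319 = 8.04 × 10^-3 mol
n(HCl) left over = 8.04 × 10^-3 mol (1:1 ratio)
n(HCl) consumed by analyte = 0.0283 − 8.04 × 10^-3 = 0.0203 mol
From the 1:2 ratio, n(Na2CO3) = 1/2 × 0.0203 = 0.0101 mol
mass of Na2CO3 = 0.0101 × 105.99 = 1.08 g
% Na2CO3 = 1.08 / 1.80 × 100 = 59.7 %

59.7 %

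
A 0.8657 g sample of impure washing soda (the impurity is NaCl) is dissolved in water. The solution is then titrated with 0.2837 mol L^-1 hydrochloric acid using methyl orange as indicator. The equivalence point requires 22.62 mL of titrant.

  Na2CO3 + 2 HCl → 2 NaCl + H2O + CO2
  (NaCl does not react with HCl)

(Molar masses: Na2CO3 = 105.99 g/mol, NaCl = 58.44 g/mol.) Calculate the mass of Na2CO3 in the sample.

0.3401 g

n(HCl) = 0.02262 × 0.2837 = 6.417 × 10^-3 mol
Let x = n(Na2CO3), y = n(NaCl).
Titrant: 2x = 6.417 × 10^-3;  mass: 105.99x + 58.44y = 0.8657
Solving, x = 3.209 × 10^-3 mol, y = 8.994 × 10^-3 mol
mass of Na2CO3 = 3.209 × 10^-3 × 105.99 = 0.3401 g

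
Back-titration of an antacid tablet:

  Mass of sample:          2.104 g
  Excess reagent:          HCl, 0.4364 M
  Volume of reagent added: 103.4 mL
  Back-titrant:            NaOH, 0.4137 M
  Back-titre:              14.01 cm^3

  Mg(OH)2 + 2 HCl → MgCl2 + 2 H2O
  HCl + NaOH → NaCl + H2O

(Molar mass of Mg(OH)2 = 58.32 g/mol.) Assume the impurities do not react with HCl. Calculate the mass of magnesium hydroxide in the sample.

n(HCl) added = 0.1034 × 0.4364 = 0.04512 mol
n(NaOH) used in back-titration = 0.01401 × 0.4137 = 5.796 × 10^-3 mol
n(HCl) left over = 5.796 × 10^-3 mol (1:1 ratio)
n(HCl) consumed by analyte = 0.04512 − 5.796 × 10^-3 = 0.03933 mol
From the 1:2 ratio, n(Mg(OH)2) = 1/2 × 0.03933 = 0.01966 mol
mass of Mg(OH)2 = 0.01966 × 58.32 = 1.147 g

1.147 g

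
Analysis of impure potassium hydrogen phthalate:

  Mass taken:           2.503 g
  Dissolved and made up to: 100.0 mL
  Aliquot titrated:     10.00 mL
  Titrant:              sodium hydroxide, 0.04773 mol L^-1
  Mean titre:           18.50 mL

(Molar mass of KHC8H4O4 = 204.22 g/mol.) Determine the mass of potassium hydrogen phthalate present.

1.803 g

KHC8H4O4 + NaOH → KNaC8H4O4 + H2O
n(NaOH) per titration = 0.01850 × 0.04773 = 8.830 × 10^-4 mol
n(KHC8H4O4) in each aliquot = 8.830 × 10^-4 mol (1:1 ratio)
n(KHC8H4O4) in the whole flask = 8.830 × 10^-4 × 100.0/10.00 = 8.830 × 10^-3 mol
mass of KHC8H4O4 = 8.830 × 10^-3 × 204.22 = 1.803 g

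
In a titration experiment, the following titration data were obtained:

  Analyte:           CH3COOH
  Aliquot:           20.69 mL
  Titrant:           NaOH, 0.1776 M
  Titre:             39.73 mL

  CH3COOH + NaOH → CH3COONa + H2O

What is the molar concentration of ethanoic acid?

0.3410 M

n(NaOH) = 0.03973 L × 0.1776 mol/L = 7.056 × 10^-3 mol
n(CH3COOH) = 7.056 × 10^-3 mol (1:1 mole ratio)
[CH3COOH] = 7.056 × 10^-3 mol / 0.02069 L = 0.3410 mol/L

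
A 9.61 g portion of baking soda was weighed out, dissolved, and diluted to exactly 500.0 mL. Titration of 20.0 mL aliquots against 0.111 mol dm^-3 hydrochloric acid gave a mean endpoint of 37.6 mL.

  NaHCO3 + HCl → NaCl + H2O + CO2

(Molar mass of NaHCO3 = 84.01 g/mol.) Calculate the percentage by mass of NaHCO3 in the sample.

91.2 %

n(HCl) per titration = 0.0376 × 0.111 = 4.17 × 10^-3 mol
n(NaHCO3) in each aliquot = 4.17 × 10^-3 mol (1:1 ratio)
n(NaHCO3) in the whole flask = 4.17 × 10^-3 × 500.0/20.0 = 0.104 mol
mass of NaHCO3 = 0.104 × 84.01 = 8.77 g
% NaHCO3 = 8.77 / 9.61 × 100 = 91.2 %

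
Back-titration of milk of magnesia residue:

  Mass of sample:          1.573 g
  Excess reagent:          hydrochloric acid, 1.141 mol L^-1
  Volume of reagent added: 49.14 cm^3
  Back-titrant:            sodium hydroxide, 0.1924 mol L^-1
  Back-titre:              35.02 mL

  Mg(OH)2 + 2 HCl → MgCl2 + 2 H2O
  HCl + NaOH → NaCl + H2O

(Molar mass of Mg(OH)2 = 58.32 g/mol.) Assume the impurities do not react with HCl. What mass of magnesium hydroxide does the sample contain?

n(HCl) added = 0.04914 × 1.141 = 0.05607 mol
n(NaOH) used in back-titration = 0.03502 × 0.1924 = 6.738 × 10^-3 mol
n(HCl) left over = 6.738 × 10^-3 mol (1:1 ratio)
n(HCl) consumed by analyte = 0.05607 − 6.738 × 10^-3 = 0.04933 mol
From the 1:2 ratio, n(Mg(OH)2) = 1/2 × 0.04933 = 0.02467 mol
mass of Mg(OH)2 = 0.02467 × 58.32 = 1.438 g

1.438 g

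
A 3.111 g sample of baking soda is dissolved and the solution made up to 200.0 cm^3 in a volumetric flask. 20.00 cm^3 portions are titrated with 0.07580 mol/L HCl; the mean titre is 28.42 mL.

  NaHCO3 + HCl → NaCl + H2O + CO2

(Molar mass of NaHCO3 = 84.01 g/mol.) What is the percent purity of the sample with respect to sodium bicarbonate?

n(HCl) per titration = 0.02842 × 0.07580 = 2.154 × 10^-3 mol
n(NaHCO3) in each aliquot = 2.154 × 10^-3 mol (1:1 ratio)
n(NaHCO3) in the whole flask = 2.154 × 10^-3 × 200.0/20.00 = 0.02154 mol
mass of NaHCO3 = 0.02154 × 84.01 = 1.810 g
% NaHCO3 = 1.810 / 3.111 × 100 = 58.17 %

58.17 %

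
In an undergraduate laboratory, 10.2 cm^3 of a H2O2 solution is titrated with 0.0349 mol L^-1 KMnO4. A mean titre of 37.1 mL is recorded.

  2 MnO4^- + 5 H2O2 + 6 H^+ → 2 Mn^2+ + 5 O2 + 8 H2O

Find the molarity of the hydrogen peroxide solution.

n(KMnO4) = 0.0371 L × 0.0349 mol/L = 1.29 × 10^-3 mol
From the 5:2 mole ratio, n(H2O2) = 5/2 × 1.29 × 10^-3 = 3.24 × 10^-3 mol
[H2O2] = 3.24 × 10^-3 mol / 0.0102 L = 0.317 mol/L

0.317 mol/L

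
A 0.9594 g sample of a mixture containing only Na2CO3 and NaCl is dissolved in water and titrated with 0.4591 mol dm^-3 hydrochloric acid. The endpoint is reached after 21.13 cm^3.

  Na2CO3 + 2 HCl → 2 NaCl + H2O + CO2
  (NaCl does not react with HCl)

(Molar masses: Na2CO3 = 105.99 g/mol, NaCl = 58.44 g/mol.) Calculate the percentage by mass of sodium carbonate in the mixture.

n(HCl) = 0.02113 × 0.4591 = 9.701 × 10^-3 mol
Let x = n(Na2CO3), y = n(NaCl).
Titrant: 2x = 9.701 × 10^-3;  mass: 105.99x + 58.44y = 0.9594
Solving, x = 4.850 × 10^-3 mol, y = 7.620 × 10^-3 mol
mass of Na2CO3 = 4.850 × 10^-3 × 105.99 = 0.5141 g
% Na2CO3 = 0.5141 / 0.9594 × 100 = 53.58 %

53.58 %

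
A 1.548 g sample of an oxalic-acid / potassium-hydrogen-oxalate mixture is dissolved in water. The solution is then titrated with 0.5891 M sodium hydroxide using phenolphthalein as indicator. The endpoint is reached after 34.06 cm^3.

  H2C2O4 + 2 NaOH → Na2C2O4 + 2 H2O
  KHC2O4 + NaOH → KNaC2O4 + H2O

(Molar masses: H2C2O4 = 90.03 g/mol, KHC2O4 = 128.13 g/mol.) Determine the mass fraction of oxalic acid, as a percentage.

35.79 %

n(NaOH) = 0.03406 × 0.5891 = 0.02006 mol
Let x = n(H2C2O4), y = n(KHC2O4).
Titrant: 2x + 1y = 0.02006;  mass: 90.03x + 128.13y = 1.548
Solving, x = 6.153 × 10^-3 mol, y = 7.758 × 10^-3 mol
mass of H2C2O4 = 6.153 × 10^-3 × 90.03 = 0.5540 g
% H2C2O4 = 0.5540 / 1.548 × 100 = 35.79 %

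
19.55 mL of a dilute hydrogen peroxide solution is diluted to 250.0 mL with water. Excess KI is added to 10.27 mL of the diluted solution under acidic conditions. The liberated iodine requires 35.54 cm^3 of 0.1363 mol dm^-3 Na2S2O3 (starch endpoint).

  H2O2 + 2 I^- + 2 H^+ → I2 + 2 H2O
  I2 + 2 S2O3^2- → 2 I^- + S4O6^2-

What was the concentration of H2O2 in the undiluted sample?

3.016 mol/L

n(S2O3^2-) = 0.03554 × 0.1363 = 4.844 × 10^-3 mol
n(I2) = n(S2O3^2-)/2 = 2.422 × 10^-3 mol
n(H2O2) in the aliquot = 2.422 × 10^-3 mol (1:1 ratio)
[H2O2]_dilute = 2.422 × 10^-3 / 0.01027 = 0.2358 mol/L
[H2O2]_original = 0.2358 × 250.0/19.55 = 3.016 mol/L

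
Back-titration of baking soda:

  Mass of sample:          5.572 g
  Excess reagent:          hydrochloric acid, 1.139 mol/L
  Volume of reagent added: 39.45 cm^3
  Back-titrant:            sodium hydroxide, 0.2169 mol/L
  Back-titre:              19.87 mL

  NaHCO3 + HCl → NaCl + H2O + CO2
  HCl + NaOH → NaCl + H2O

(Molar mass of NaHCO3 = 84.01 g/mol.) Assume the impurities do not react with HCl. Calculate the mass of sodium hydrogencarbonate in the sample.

n(HCl) added = 0.03945 × 1.139 = 0.04493 mol
n(NaOH) used in back-titration = 0.01987 × 0.2169 = 4.310 × 10^-3 mol
n(HCl) left over = 4.310 × 10^-3 mol (1:1 ratio)
n(HCl) consumed by analyte = 0.04493 − 4.310 × 10^-3 = 0.04062 mol
n(NaHCO3) = 0.04062 mol (1:1 ratio)
mass of NaHCO3 = 0.04062 × 84.01 = 3.413 g

3.413 g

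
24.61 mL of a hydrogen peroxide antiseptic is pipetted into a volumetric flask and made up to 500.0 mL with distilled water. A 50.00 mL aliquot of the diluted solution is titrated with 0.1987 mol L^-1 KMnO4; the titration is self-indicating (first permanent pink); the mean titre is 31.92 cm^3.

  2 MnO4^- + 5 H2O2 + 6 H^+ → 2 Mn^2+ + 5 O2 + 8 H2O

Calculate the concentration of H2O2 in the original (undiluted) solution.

n(KMnO4) = 0.03192 × 0.1987 = 6.343 × 10^-3 mol
From the 5:2 ratio, n(H2O2) in the aliquot = 5/2 × 6.343 × 10^-3 = 0.01586 mol
[H2O2]_dilute = 0.01586 / 0.05000 = 0.3171 mol/L
Dilution factor = 500.0 / 24.61 = 20.32
[H2O2]_stock = 0.3171 × 20.32 = 6.443 mol/L

6.443 mol/L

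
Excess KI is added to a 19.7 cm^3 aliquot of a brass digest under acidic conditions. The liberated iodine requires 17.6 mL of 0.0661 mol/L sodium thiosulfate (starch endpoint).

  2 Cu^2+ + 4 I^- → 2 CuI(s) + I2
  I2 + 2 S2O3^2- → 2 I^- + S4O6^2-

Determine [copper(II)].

0.0591 mol/L

n(S2O3^2-) = 0.0176 × 0.0661 = 1.16 × 10^-3 mol
n(I2) = n(S2O3^2-)/2 = 5.82 × 10^-4 mol
From the 2:1 ratio, n(Cu2+) in the aliquot = 2/1 × 5.82 × 10^-4 = 1.16 × 10^-3 mol
[Cu2+] = 1.16 × 10^-3 / 0.0197 = 0.0591 mol/L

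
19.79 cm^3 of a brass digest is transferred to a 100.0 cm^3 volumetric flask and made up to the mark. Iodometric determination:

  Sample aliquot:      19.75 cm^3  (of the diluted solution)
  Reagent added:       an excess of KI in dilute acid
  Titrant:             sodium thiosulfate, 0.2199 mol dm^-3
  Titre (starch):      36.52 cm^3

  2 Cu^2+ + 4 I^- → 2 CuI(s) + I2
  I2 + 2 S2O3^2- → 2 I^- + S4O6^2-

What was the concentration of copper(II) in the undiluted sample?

2.055 mol/L

n(S2O3^2-) = 0.03652 × 0.2199 = 8.031 × 10^-3 mol
n(I2) = n(S2O3^2-)/2 = 4.015 × 10^-3 mol
From the 2:1 ratio, n(Cu2+) in the aliquot = 2/1 × 4.015 × 10^-3 = 8.031 × 10^-3 mol
[Cu2+]_dilute = 8.031 × 10^-3 / 0.01975 = 0.4066 mol/L
[Cu2+]_original = 0.4066 × 100.0/19.79 = 2.055 mol/L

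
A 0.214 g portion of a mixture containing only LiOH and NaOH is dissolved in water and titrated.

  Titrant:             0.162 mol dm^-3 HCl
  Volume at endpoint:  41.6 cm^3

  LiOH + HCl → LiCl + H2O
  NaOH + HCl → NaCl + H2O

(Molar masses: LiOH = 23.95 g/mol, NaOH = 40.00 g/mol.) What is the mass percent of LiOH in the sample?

38.7 %

n(HCl) = 0.0416 × 0.162 = 6.74 × 10^-3 mol
Let x = n(LiOH), y = n(NaOH).
Titrant: 1x + 1y = 6.74 × 10^-3;  mass: 23.95x + 40.00y = 0.214
Solving, x = 3.46 × 10^-3 mol, y = 3.28 × 10^-3 mol
mass of LiOH = 3.46 × 10^-3 × 23.95 = 0.0829 g
% LiOH = 0.0829 / 0.214 × 100 = 38.7 %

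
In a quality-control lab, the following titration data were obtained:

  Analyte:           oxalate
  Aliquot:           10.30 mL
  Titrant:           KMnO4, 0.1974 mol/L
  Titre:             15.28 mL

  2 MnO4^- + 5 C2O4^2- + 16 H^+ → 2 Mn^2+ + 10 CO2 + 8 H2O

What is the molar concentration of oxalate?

n(KMnO4) = 0.01528 L × 0.1974 mol/L = 3.016 × 10^-3 mol
From the 5:2 mole ratio, n(C2O4^2-) = 5/2 × 3.016 × 10^-3 = 7.541 × 10^-3 mol
[C2O4^2-] = 7.541 × 10^-3 mol / 0.01030 L = 0.7321 mol/L

0.7321 mol/L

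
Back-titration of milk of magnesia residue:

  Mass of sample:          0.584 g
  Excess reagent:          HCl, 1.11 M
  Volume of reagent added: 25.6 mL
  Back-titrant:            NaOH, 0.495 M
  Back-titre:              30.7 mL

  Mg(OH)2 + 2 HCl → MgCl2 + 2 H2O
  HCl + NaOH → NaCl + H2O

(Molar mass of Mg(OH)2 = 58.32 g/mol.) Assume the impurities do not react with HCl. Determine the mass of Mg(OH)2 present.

0.385 g

n(HCl) added = 0.0256 × 1.11 = 0.0284 mol
n(NaOH) used in back-titration = 0.0307 × 0.495 = 0.0152 mol
n(HCl) left over = 0.0152 mol (1:1 ratio)
n(HCl) consumed by analyte = 0.0284 − 0.0152 = 0.0132 mol
From the 1:2 ratio, n(Mg(OH)2) = 1/2 × 0.0132 = 6.61 × 10^-3 mol
mass of Mg(OH)2 = 6.61 × 10^-3 × 58.32 = 0.385 g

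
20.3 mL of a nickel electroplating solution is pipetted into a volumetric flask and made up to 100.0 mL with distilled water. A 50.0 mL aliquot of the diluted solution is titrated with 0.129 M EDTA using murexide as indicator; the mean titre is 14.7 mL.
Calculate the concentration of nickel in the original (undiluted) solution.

0.187 M

Ni^2+ + EDTA^4- → [Ni(EDTA)]^2-
n(EDTA) = 0.0147 × 0.129 = 1.90 × 10^-3 mol
n(Ni2+) in the aliquot = 1.90 × 10^-3 mol (1:1 ratio)
[Ni2+]_dilute = 1.90 × 10^-3 / 0.0500 = 0.0379 mol/L
Dilution factor = 100.0 / 20.3 = 4.926
[Ni2+]_stock = 0.0379 × 4.926 = 0.187 mol/L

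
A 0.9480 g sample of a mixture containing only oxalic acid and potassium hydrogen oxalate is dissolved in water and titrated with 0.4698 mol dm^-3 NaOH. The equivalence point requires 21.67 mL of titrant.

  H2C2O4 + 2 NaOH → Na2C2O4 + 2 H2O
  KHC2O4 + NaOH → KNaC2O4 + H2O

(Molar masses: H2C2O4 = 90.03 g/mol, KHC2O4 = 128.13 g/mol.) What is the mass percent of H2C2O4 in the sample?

20.36 %

n(NaOH) = 0.02167 × 0.4698 = 0.01018 mol
Let x = n(H2C2O4), y = n(KHC2O4).
Titrant: 2x + 1y = 0.01018;  mass: 90.03x + 128.13y = 0.9480
Solving, x = 2.144 × 10^-3 mol, y = 5.892 × 10^-3 mol
mass of H2C2O4 = 2.144 × 10^-3 × 90.03 = 0.1930 g
% H2C2O4 = 0.1930 / 0.9480 × 100 = 20.36 %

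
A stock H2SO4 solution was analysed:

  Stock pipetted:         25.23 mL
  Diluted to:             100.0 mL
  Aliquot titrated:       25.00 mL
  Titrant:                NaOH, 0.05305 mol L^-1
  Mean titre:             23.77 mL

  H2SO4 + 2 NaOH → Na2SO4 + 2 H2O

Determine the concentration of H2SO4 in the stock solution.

0.09996 mol/L

n(NaOH) = 0.02377 × 0.05305 = 1.261 × 10^-3 mol
From the 1:2 ratio, n(H2SO4) in the aliquot = 1/2 × 1.261 × 10^-3 = 6.305 × 10^-4 mol
[H2SO4]_dilute = 6.305 × 10^-4 / 0.02500 = 0.02522 mol/L
Dilution factor = 100.0 / 25.23 = 3.964
[H2SO4]_stock = 0.02522 × 3.964 = 0.09996 mol/L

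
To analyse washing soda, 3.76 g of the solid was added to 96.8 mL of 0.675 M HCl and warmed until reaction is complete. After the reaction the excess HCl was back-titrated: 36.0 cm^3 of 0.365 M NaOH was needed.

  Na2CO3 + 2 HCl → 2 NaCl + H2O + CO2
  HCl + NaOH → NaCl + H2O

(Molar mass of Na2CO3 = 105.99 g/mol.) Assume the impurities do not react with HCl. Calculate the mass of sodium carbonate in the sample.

n(HCl) added = 0.0968 × 0.675 = 0.0653 mol
n(NaOH) used in back-titration = 0.0360 × 0.365 = 0.0131 mol
n(HCl) left over = 0.0131 mol (1:1 ratio)
n(HCl) consumed by analyte = 0.0653 − 0.0131 = 0.0522 mol
From the 1:2 ratio, n(Na2CO3) = 1/2 × 0.0522 = 0.0261 mol
mass of Na2CO3 = 0.0261 × 105.99 = 2.77 g

2.77 g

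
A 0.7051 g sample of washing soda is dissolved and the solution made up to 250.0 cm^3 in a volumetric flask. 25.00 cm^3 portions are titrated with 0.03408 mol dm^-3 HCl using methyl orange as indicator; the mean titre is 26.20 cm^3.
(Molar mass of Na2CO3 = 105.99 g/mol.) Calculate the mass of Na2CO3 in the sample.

0.4732 g

Na2CO3 + 2 HCl → 2 NaCl + H2O + CO2
n(HCl) per titration = 0.02620 × 0.03408 = 8.929 × 10^-4 mol
From the 1:2 ratio, n(Na2CO3) in each aliquot = 1/2 × 8.929 × 10^-4 = 4.464 × 10^-4 mol
n(Na2CO3) in the whole flask = 4.464 × 10^-4 × 250.0/25.00 = 4.464 × 10^-3 mol
mass of Na2CO3 = 4.464 × 10^-3 × 105.99 = 0.4732 g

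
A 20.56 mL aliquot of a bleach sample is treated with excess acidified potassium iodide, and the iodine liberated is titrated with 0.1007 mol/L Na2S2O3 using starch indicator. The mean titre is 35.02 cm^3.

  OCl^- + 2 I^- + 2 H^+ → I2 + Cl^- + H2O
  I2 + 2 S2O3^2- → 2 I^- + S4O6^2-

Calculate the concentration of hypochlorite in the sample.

n(S2O3^2-) = 0.03502 × 0.1007 = 3.527 × 10^-3 mol
n(I2) = n(S2O3^2-)/2 = 1.763 × 10^-3 mol
n(OCl^-) in the aliquot = 1.763 × 10^-3 mol (1:1 ratio)
[OCl^-] = 1.763 × 10^-3 / 0.02056 = 0.08576 mol/L

0.08576 mol/L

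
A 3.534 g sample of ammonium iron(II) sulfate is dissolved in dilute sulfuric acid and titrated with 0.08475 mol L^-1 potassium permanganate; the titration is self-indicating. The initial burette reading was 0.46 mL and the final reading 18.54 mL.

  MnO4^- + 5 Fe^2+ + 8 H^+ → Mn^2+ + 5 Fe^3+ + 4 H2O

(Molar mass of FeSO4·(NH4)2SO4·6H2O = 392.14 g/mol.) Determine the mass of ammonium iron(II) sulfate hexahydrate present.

3.004 g

n(KMnO4) = 0.01808 L × 0.08475 mol/L = 1.532 × 10^-3 mol
From the 5:1 ratio, n(FeSO4·(NH4)2SO4·6H2O) = 5/1 × 1.532 × 10^-3 = 7.661 × 10^-3 mol
mass of FeSO4·(NH4)2SO4·6H2O = 7.661 × 10^-3 × 392.14 g/mol = 3.004 g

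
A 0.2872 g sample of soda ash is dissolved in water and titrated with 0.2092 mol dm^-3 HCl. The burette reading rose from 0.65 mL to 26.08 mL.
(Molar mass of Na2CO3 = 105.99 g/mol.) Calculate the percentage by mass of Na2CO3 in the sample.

98.17 %

Na2CO3 + 2 HCl → 2 NaCl + H2O + CO2
n(HCl) = 0.02543 L × 0.2092 mol/L = 5.320 × 10^-3 mol
From the 1:2 ratio, n(Na2CO3) = 1/2 × 5.320 × 10^-3 = 2.660 × 10^-3 mol
mass of Na2CO3 = 2.660 × 10^-3 × 105.99 g/mol = 0.2819 g
% Na2CO3 = 0.2819 / 0.2872 × 100 = 98.17 %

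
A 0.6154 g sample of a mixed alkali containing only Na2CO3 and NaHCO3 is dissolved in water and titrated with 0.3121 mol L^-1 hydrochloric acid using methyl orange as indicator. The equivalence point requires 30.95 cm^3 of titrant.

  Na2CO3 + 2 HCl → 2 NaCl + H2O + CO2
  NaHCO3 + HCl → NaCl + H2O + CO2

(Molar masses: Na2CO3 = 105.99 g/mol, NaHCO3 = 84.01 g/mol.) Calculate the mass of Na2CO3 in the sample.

n(HCl) = 0.03095 × 0.3121 = 9.659 × 10^-3 mol
Let x = n(Na2CO3), y = n(NaHCO3).
Titrant: 2x + 1y = 9.659 × 10^-3;  mass: 105.99x + 84.01y = 0.6154
Solving, x = 3.161 × 10^-3 mol, y = 3.337 × 10^-3 mol
mass of Na2CO3 = 3.161 × 10^-3 × 105.99 = 0.3351 g

0.3351 g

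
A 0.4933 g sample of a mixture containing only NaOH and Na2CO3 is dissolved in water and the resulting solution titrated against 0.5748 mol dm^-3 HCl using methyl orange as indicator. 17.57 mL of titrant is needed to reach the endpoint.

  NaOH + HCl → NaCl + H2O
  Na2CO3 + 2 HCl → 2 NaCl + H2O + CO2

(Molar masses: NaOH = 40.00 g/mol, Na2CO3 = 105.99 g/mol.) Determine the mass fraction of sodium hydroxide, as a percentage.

26.15 %

n(HCl) = 0.01757 × 0.5748 = 0.01010 mol
Let x = n(NaOH), y = n(Na2CO3).
Titrant: 1x + 2y = 0.01010;  mass: 40.00x + 105.99y = 0.4933
Solving, x = 3.225 × 10^-3 mol, y = 3.437 × 10^-3 mol
mass of NaOH = 3.225 × 10^-3 × 40.00 = 0.1290 g
% NaOH = 0.1290 / 0.4933 × 100 = 26.15 %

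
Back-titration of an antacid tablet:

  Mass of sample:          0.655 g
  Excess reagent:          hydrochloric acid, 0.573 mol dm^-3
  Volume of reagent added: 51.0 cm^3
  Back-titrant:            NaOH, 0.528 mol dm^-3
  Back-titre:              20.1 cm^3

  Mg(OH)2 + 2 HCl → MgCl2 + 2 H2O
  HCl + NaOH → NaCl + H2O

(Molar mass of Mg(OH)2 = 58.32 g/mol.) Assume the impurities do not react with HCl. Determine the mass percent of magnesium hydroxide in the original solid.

n(HCl) added = 0.0510 × 0.573 = 0.0292 mol
n(NaOH) used in back-titration = 0.0201 × 0.528 = 0.0106 mol
n(HCl) left over = 0.0106 mol (1:1 ratio)
n(HCl) consumed by analyte = 0.0292 − 0.0106 = 0.0186 mol
From the 1:2 ratio, n(Mg(OH)2) = 1/2 × 0.0186 = 9.31 × 10^-3 mol
mass of Mg(OH)2 = 9.31 × 10^-3 × 58.32 = 0.543 g
% Mg(OH)2 = 0.543 / 0.655 × 100 = 82.9 %

82.9 %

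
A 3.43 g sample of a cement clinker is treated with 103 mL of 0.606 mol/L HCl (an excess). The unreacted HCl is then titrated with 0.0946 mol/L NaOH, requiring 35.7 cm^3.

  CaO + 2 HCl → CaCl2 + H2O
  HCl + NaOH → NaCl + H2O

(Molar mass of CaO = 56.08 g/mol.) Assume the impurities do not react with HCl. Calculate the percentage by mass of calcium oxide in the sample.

48.3 %

n(HCl) added = 0.103 × 0.606 = 0.0624 mol
n(NaOH) used in back-titration = 0.0357 × 0.0946 = 3.38 × 10^-3 mol
n(HCl) left over = 3.38 × 10^-3 mol (1:1 ratio)
n(HCl) consumed by analyte = 0.0624 − 3.38 × 10^-3 = 0.0590 mol
From the 1:2 ratio, n(CaO) = 1/2 × 0.0590 = 0.0295 mol
mass of CaO = 0.0295 × 56.08 = 1.66 g
% CaO = 1.66 / 3.43 × 100 = 48.3 %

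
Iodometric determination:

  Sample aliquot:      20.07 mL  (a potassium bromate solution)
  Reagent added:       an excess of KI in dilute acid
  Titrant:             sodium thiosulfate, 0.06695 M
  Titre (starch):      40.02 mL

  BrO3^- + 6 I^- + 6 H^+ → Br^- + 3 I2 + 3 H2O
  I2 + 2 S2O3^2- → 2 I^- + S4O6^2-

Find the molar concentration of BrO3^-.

n(S2O3^2-) = 0.04002 × 0.06695 = 2.679 × 10^-3 mol
n(I2) = n(S2O3^2-)/2 = 1.340 × 10^-3 mol
From the 1:3 ratio, n(BrO3^-) in the aliquot = 1/3 × 1.340 × 10^-3 = 4.466 × 10^-4 mol
[BrO3^-] = 4.466 × 10^-4 / 0.02007 = 0.02225 mol/L

0.02225 M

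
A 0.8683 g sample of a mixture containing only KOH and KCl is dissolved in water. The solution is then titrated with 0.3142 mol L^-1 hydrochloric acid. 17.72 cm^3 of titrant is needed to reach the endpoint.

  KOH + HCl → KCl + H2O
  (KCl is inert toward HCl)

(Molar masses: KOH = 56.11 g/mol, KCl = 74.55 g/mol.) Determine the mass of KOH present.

n(HCl) = 0.01772 × 0.3142 = 5.568 × 10^-3 mol
Let x = n(KOH), y = n(KCl).
Titrant: 1x = 5.568 × 10^-3;  mass: 56.11x + 74.55y = 0.8683
Solving, x = 5.568 × 10^-3 mol, y = 7.457 × 10^-3 mol
mass of KOH = 5.568 × 10^-3 × 56.11 = 0.3124 g

0.3124 g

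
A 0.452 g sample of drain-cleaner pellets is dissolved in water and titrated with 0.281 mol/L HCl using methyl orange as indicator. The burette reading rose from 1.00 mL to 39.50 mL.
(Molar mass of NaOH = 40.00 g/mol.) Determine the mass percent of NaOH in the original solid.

NaOH + HCl → NaCl + H2O
n(HCl) = 0.0385 L × 0.281 mol/L = 0.0108 mol
n(NaOH) = 0.0108 mol (1:1 ratio)
mass of NaOH = 0.0108 × 40.00 g/mol = 0.433 g
% NaOH = 0.433 / 0.452 × 100 = 95.7 %

95.7 %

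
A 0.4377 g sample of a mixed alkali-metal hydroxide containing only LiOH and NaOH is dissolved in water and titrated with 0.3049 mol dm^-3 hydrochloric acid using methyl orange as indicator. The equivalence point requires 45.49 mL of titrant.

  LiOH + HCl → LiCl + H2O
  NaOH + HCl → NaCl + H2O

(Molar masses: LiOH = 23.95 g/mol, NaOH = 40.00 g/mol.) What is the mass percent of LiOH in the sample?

n(HCl) = 0.04549 × 0.3049 = 0.01387 mol
Let x = n(LiOH), y = n(NaOH).
Titrant: 1x + 1y = 0.01387;  mass: 23.95x + 40.00y = 0.4377
Solving, x = 7.296 × 10^-3 mol, y = 6.574 × 10^-3 mol
mass of LiOH = 7.296 × 10^-3 × 23.95 = 0.1747 g
% LiOH = 0.1747 / 0.4377 × 100 = 39.92 %

39.92 %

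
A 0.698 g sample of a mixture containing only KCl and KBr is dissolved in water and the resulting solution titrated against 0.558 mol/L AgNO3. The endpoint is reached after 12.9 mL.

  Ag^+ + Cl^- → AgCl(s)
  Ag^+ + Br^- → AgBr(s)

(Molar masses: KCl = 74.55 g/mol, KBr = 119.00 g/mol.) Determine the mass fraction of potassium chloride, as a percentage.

n(AgNO3) = 0.0129 × 0.558 = 7.20 × 10^-3 mol
Let x = n(KCl), y = n(KBr).
Titrant: 1x + 1y = 7.20 × 10^-3;  mass: 74.55x + 119.00y = 0.698
Solving, x = 3.57 × 10^-3 mol, y = 3.63 × 10^-3 mol
mass of KCl = 3.57 × 10^-3 × 74.55 = 0.266 g
% KCl = 0.266 / 0.698 × 100 = 38.1 %

38.1 %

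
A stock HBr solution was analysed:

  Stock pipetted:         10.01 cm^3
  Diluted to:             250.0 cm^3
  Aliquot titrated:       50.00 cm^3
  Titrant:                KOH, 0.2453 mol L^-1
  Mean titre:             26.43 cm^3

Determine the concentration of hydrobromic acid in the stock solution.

HBr + KOH → KBr + H2O
n(KOH) = 0.02643 × 0.2453 = 6.483 × 10^-3 mol
n(HBr) in the aliquot = 6.483 × 10^-3 mol (1:1 ratio)
[HBr]_dilute = 6.483 × 10^-3 / 0.05000 = 0.1297 mol/L
Dilution factor = 250.0 / 10.01 = 24.98
[HBr]_stock = 0.1297 × 24.98 = 3.238 mol/L

3.238 mol/L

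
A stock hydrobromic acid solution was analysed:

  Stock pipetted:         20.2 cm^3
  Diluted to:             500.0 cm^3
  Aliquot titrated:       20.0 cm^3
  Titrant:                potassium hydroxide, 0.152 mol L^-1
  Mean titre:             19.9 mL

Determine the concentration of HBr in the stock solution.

3.74 mol/L

HBr + KOH → KBr + H2O
n(KOH) = 0.0199 × 0.152 = 3.02 × 10^-3 mol
n(HBr) in the aliquot = 3.02 × 10^-3 mol (1:1 ratio)
[HBr]_dilute = 3.02 × 10^-3 / 0.0200 = 0.151 mol/L
Dilution factor = 500.0 / 20.2 = 24.75
[HBr]_stock = 0.151 × 24.75 = 3.74 mol/L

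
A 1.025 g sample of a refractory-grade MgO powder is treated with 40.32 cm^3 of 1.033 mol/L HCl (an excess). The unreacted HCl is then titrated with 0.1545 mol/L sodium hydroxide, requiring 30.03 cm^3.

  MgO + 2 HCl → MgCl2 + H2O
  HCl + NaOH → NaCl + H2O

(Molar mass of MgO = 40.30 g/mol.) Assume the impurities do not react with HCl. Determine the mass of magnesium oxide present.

0.7458 g

n(HCl) added = 0.04032 × 1.033 = 0.04165 mol
n(NaOH) used in back-titration = 0.03003 × 0.1545 = 4.640 × 10^-3 mol
n(HCl) left over = 4.640 × 10^-3 mol (1:1 ratio)
n(HCl) consumed by analyte = 0.04165 − 4.640 × 10^-3 = 0.03701 mol
From the 1:2 ratio, n(MgO) = 1/2 × 0.03701 = 0.01851 mol
mass of MgO = 0.01851 × 40.30 = 0.7458 g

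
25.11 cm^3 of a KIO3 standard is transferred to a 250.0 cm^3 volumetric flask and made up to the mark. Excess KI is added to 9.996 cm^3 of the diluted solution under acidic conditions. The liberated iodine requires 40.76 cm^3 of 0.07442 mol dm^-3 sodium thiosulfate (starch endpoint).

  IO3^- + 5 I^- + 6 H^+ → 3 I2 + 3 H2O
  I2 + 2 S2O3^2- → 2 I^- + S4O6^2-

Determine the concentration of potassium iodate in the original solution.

0.5035 mol/L

n(S2O3^2-) = 0.04076 × 0.07442 = 3.033 × 10^-3 mol
n(I2) = n(S2O3^2-)/2 = 1.517 × 10^-3 mol
From the 1:3 ratio, n(IO3^-) in the aliquot = 1/3 × 1.517 × 10^-3 = 5.056 × 10^-4 mol
[IO3^-]_dilute = 5.056 × 10^-4 / 0.009996 = 0.05058 mol/L
[IO3^-]_original = 0.05058 × 250.0/25.11 = 0.5035 mol/L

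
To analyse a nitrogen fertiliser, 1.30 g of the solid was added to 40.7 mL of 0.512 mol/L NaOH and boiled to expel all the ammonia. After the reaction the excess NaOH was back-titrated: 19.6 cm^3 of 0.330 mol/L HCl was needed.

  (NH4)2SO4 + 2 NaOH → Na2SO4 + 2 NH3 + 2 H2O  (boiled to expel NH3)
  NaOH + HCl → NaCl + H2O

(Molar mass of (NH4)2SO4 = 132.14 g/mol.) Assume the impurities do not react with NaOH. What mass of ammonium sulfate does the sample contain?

0.949 g

n(NaOH) added = 0.0407 × 0.512 = 0.0208 mol
n(HCl) used in back-titration = 0.0196 × 0.330 = 6.47 × 10^-3 mol
n(NaOH) left over = 6.47 × 10^-3 mol (1:1 ratio)
n(NaOH) consumed by analyte = 0.0208 − 6.47 × 10^-3 = 0.0144 mol
From the 1:2 ratio, n((NH4)2SO4) = 1/2 × 0.0144 = 7.19 × 10^-3 mol
mass of (NH4)2SO4 = 7.19 × 10^-3 × 132.14 = 0.949 g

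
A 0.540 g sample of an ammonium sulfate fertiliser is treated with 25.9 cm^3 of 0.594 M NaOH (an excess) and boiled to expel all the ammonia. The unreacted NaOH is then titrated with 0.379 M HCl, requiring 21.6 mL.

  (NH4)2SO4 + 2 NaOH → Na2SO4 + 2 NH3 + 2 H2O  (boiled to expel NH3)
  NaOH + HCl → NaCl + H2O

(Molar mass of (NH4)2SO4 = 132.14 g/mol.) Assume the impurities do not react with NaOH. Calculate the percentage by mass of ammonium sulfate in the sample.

88.1 %

n(NaOH) added = 0.0259 × 0.594 = 0.0154 mol
n(HCl) used in back-titration = 0.0216 × 0.379 = 8.19 × 10^-3 mol
n(NaOH) left over = 8.19 × 10^-3 mol (1:1 ratio)
n(NaOH) consumed by analyte = 0.0154 − 8.19 × 10^-3 = 7.20 × 10^-3 mol
From the 1:2 ratio, n((NH4)2SO4) = 1/2 × 7.20 × 10^-3 = 3.60 × 10^-3 mol
mass of (NH4)2SO4 = 3.60 × 10^-3 × 132.14 = 0.476 g
% (NH4)2SO4 = 0.476 / 0.540 × 100 = 88.1 %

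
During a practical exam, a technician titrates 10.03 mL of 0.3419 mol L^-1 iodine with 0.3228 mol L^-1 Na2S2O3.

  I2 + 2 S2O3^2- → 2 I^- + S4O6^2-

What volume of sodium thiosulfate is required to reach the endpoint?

21.25 mL

n(I2) = 0.01003 L × 0.3419 mol/L = 3.429 × 10^-3 mol
From the 2:1 stoichiometry, n(Na2S2O3) = 2/1 × 3.429 × 10^-3 = 6.859 × 10^-3 mol
V(Na2S2O3) = 6.859 × 10^-3 mol / 0.3228 mol/L = 0.02125 L = 21.25 mL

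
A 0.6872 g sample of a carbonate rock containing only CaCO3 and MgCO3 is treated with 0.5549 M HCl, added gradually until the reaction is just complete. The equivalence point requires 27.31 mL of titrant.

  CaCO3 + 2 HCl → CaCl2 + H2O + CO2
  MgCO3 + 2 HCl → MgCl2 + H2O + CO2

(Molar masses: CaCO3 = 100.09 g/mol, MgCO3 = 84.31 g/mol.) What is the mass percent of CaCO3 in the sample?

44.65 %

n(HCl) = 0.02731 × 0.5549 = 0.01515 mol
Let x = n(CaCO3), y = n(MgCO3).
Titrant: 2x + 2y = 0.01515;  mass: 100.09x + 84.31y = 0.6872
Solving, x = 3.065 × 10^-3 mol, y = 4.512 × 10^-3 mol
mass of CaCO3 = 3.065 × 10^-3 × 100.09 = 0.3068 g
% CaCO3 = 0.3068 / 0.6872 × 100 = 44.65 %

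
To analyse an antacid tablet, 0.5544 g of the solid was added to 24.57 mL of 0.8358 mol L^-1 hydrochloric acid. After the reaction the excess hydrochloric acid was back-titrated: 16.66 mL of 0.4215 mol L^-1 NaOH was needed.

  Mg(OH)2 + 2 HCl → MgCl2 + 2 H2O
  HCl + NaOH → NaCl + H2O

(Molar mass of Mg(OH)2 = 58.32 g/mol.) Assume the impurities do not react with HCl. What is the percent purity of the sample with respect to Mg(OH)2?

71.08 %

n(HCl) added = 0.02457 × 0.8358 = 0.02054 mol
n(NaOH) used in back-titration = 0.01666 × 0.4215 = 7.022 × 10^-3 mol
n(HCl) left over = 7.022 × 10^-3 mol (1:1 ratio)
n(HCl) consumed by analyte = 0.02054 − 7.022 × 10^-3 = 0.01351 mol
From the 1:2 ratio, n(Mg(OH)2) = 1/2 × 0.01351 = 6.757 × 10^-3 mol
mass of Mg(OH)2 = 6.757 × 10^-3 × 58.32 = 0.3941 g
% Mg(OH)2 = 0.3941 / 0.5544 × 100 = 71.08 %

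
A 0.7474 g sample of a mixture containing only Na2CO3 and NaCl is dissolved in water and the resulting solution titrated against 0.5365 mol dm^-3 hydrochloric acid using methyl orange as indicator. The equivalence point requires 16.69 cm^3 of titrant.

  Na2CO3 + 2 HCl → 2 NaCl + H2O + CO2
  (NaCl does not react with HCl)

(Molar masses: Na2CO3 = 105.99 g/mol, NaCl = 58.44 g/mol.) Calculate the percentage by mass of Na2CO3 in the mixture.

63.49 %

n(HCl) = 0.01669 × 0.5365 = 8.954 × 10^-3 mol
Let x = n(Na2CO3), y = n(NaCl).
Titrant: 2x = 8.954 × 10^-3;  mass: 105.99x + 58.44y = 0.7474
Solving, x = 4.477 × 10^-3 mol, y = 4.669 × 10^-3 mol
mass of Na2CO3 = 4.477 × 10^-3 × 105.99 = 0.4745 g
% Na2CO3 = 0.4745 / 0.7474 × 100 = 63.49 %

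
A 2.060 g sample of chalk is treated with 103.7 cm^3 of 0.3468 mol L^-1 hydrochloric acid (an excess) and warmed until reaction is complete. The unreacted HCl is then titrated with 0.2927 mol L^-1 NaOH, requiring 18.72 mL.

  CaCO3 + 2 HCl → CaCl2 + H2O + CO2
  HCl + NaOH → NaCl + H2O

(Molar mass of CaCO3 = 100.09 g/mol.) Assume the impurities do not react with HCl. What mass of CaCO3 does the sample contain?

n(HCl) added = 0.1037 × 0.3468 = 0.03596 mol
n(NaOH) used in back-titration = 0.01872 × 0.2927 = 5.479 × 10^-3 mol
n(HCl) left over = 5.479 × 10^-3 mol (1:1 ratio)
n(HCl) consumed by analyte = 0.03596 − 5.479 × 10^-3 = 0.03048 mol
From the 1:2 ratio, n(CaCO3) = 1/2 × 0.03048 = 0.01524 mol
mass of CaCO3 = 0.01524 × 100.09 = 1.526 g

1.526 g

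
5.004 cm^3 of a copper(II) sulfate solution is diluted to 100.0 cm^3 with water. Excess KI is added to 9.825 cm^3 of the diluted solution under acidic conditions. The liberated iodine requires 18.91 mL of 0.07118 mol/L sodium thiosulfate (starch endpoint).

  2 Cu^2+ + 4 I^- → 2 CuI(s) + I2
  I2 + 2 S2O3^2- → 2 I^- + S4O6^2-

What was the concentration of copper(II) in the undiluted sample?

n(S2O3^2-) = 0.01891 × 0.07118 = 1.346 × 10^-3 mol
n(I2) = n(S2O3^2-)/2 = 6.730 × 10^-4 mol
From the 2:1 ratio, n(Cu2+) in the aliquot = 2/1 × 6.730 × 10^-4 = 1.346 × 10^-3 mol
[Cu2+]_dilute = 1.346 × 10^-3 / 0.009825 = 0.1370 mol/L
[Cu2+]_original = 0.1370 × 100.0/5.004 = 2.738 mol/L

2.738 mol/L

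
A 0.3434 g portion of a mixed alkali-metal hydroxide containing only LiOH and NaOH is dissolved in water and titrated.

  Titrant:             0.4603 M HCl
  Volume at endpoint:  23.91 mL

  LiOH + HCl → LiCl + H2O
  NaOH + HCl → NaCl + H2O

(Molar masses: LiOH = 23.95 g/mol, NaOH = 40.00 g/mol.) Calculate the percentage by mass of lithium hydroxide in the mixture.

n(HCl) = 0.02391 × 0.4603 = 0.01101 mol
Let x = n(LiOH), y = n(NaOH).
Titrant: 1x + 1y = 0.01101;  mass: 23.95x + 40.00y = 0.3434
Solving, x = 6.033 × 10^-3 mol, y = 4.973 × 10^-3 mol
mass of LiOH = 6.033 × 10^-3 × 23.95 = 0.1445 g
% LiOH = 0.1445 / 0.3434 × 100 = 42.08 %

42.08 %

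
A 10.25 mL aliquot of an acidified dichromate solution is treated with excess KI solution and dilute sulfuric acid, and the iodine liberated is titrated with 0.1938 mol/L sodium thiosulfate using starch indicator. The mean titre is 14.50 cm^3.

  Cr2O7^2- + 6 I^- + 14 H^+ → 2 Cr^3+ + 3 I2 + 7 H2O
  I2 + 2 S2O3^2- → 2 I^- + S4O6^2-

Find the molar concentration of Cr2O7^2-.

n(S2O3^2-) = 0.01450 × 0.1938 = 2.810 × 10^-3 mol
n(I2) = n(S2O3^2-)/2 = 1.405 × 10^-3 mol
From the 1:3 ratio, n(Cr2O7^2-) in the aliquot = 1/3 × 1.405 × 10^-3 = 4.683 × 10^-4 mol
[Cr2O7^2-] = 4.683 × 10^-4 / 0.01025 = 0.04569 mol/L

0.04569 mol/L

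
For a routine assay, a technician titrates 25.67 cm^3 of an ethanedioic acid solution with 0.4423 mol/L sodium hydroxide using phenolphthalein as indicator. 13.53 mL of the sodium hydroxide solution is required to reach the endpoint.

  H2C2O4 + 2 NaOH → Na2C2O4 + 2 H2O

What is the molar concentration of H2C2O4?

0.1166 mol/L

n(NaOH) = 0.01353 L × 0.4423 mol/L = 5.984 × 10^-3 mol
From the 1:2 mole ratio, n(H2C2O4) = 1/2 × 5.984 × 10^-3 = 2.992 × 10^-3 mol
[H2C2O4] = 2.992 × 10^-3 mol / 0.02567 L = 0.1166 mol/L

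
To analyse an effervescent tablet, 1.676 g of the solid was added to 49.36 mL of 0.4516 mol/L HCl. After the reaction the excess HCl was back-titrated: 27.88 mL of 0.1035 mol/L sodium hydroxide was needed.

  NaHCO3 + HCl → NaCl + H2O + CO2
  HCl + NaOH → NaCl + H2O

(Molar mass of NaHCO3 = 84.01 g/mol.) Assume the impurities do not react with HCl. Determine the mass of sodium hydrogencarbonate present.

1.630 g

n(HCl) added = 0.04936 × 0.4516 = 0.02229 mol
n(NaOH) used in back-titration = 0.02788 × 0.1035 = 2.886 × 10^-3 mol
n(HCl) left over = 2.886 × 10^-3 mol (1:1 ratio)
n(HCl) consumed by analyte = 0.02229 − 2.886 × 10^-3 = 0.01941 mol
n(NaHCO3) = 0.01941 mol (1:1 ratio)
mass of NaHCO3 = 0.01941 × 84.01 = 1.630 g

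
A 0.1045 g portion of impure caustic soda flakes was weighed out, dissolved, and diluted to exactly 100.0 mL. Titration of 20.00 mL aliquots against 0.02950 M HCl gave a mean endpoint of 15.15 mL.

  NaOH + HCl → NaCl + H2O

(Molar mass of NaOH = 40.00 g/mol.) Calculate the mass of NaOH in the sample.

n(HCl) per titration = 0.01515 × 0.02950 = 4.469 × 10^-4 mol
n(NaOH) in each aliquot = 4.469 × 10^-4 mol (1:1 ratio)
n(NaOH) in the whole flask = 4.469 × 10^-4 × 100.0/20.00 = 2.235 × 10^-3 mol
mass of NaOH = 2.235 × 10^-3 × 40.00 = 0.08939 g

0.08939 g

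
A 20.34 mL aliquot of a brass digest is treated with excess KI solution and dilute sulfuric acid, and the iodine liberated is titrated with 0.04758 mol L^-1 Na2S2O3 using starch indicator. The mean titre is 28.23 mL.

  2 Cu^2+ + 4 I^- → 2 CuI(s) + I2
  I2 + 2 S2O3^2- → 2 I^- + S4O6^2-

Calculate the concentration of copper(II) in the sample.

0.06604 mol/L

n(S2O3^2-) = 0.02823 × 0.04758 = 1.343 × 10^-3 mol
n(I2) = n(S2O3^2-)/2 = 6.716 × 10^-4 mol
From the 2:1 ratio, n(Cu2+) in the aliquot = 2/1 × 6.716 × 10^-4 = 1.343 × 10^-3 mol
[Cu2+] = 1.343 × 10^-3 / 0.02034 = 0.06604 mol/L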